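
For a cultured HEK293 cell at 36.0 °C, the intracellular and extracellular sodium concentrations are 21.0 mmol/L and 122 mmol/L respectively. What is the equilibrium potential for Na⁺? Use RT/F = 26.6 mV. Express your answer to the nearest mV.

47 mV

E = (26.6/z) · ln([Na⁺]_out/[Na⁺]_in) with z = +1.
= (26.6/1) · ln(122/21.0) = 26.60 · ln(5.81)
= 26.60 · (1.7595) = 46.80 mV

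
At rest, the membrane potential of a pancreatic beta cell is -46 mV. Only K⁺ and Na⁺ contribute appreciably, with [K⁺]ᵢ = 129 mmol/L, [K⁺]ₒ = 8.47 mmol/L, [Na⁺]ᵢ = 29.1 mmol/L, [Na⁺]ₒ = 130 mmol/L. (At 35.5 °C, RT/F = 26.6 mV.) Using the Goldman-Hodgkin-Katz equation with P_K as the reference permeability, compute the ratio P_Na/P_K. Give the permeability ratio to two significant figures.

0.12

Let α = P_Na/P_K. GHK: Vm = 26.6·ln[(Kₒ + α·Naₒ)/(Kᵢ + α·Naᵢ)].
e^(Vm/26.6) = e^(-46.0/26.6) = 0.1774
So 0.1774·(Kᵢ + α·Naᵢ) = Kₒ + α·Naₒ → α = (0.1774·129.0 − 8.47) / (130.0 − 0.1774·29.1)
α = (22.89 − 8.47) / (130.0 − 5.162) = 14.42/124.8 = 0.1155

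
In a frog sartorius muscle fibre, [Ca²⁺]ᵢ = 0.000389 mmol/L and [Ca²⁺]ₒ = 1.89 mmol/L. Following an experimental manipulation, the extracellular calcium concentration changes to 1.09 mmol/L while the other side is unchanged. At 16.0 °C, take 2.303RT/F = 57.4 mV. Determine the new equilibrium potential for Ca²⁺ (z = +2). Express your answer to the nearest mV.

After the shift: [Ca²⁺]_out = 1.09, [Ca²⁺]_in = 0.000389 mmol/L.
E_new = (57.4/2)·log₁₀(1.09/0.000389) = 28.70 · (3.4475) = 98.94 mV

99 mV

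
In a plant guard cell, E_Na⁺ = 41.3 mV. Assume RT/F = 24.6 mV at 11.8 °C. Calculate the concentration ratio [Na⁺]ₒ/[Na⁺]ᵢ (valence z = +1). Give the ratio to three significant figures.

5.36

ln([out]/[in]) = E·z/(24.6) = 41.3 × 1 / 24.6 = 1.6789
[out]/[in] = e^(1.6789) = 5.359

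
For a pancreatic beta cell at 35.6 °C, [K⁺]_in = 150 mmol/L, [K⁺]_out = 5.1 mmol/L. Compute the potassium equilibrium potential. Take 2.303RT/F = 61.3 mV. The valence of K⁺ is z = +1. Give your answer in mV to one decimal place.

-90.0 mV

E = (61.3/z) · log₁₀([K⁺]_out/[K⁺]_in) with z = +1.
= (61.3/1) · log₁₀(5.1/150) = 61.30 · log₁₀(0.034)
= 61.30 · (-1.4685) = -90.02 mV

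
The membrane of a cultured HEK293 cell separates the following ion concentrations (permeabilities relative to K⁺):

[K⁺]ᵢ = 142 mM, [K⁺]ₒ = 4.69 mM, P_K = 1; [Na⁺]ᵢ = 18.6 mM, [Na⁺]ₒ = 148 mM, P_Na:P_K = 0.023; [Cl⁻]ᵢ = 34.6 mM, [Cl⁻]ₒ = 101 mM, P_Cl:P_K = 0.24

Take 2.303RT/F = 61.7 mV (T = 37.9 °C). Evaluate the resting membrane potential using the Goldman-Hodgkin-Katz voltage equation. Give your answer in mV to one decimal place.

-62.1 mV

Vm = 61.7 · log₁₀[(Σ P·[cation]ₒ + Σ P·[anion]ᵢ) / (Σ P·[cation]ᵢ + Σ P·[anion]ₒ)]
Numerator = 1×4.69 + 0.023×148 + 0.24×34.6 = 16.4
Denominator = 1×142 + 0.023×18.6 + 0.24×101 = 166.7
Vm = 61.7 · log₁₀(0.098387) = 61.7 × (-1.0071) = -62.14 mV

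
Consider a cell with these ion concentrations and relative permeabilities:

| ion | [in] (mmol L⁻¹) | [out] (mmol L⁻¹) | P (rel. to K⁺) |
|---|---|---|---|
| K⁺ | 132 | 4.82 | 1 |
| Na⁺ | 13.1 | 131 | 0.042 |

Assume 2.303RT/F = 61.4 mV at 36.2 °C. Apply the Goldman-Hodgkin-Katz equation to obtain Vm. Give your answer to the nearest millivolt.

-68 mV

Vm = 61.4 · log₁₀[(Σ P·[cation]ₒ + Σ P·[anion]ᵢ) / (Σ P·[cation]ᵢ + Σ P·[anion]ₒ)]
Numerator = 1×4.82 + 0.042×131 = 10.32
Denominator = 1×132 + 0.042×13.1 = 132.6
Vm = 61.4 · log₁₀(0.077872) = 61.4 × (-1.1086) = -68.07 mV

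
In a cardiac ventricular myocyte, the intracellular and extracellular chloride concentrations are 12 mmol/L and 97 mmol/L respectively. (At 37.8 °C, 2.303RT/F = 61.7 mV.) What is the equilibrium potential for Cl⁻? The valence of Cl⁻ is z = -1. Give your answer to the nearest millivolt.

-56 mV

E = (61.7/z) · log₁₀([Cl⁻]_out/[Cl⁻]_in) with z = -1.
For an anion, dividing by z = -1 reverses the sign.
= (61.7/-1) · log₁₀(97/12) = -61.70 · log₁₀(8.083)
= -61.70 · (0.9076) = -56.00 mV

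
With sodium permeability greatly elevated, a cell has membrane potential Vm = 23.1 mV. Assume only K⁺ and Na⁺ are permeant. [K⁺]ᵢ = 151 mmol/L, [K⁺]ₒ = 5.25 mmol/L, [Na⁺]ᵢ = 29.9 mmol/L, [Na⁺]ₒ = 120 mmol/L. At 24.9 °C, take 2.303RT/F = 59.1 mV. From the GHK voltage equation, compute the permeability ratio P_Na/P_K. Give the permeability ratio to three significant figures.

7.88

Let α = P_Na/P_K. GHK: Vm = 59.1·log₁₀[(Kₒ + α·Naₒ)/(Kᵢ + α·Naᵢ)].
10^(Vm/59.1) = 10^(23.1/59.1) = 2.4596
So 2.4596·(Kᵢ + α·Naᵢ) = Kₒ + α·Naₒ → α = (2.4596·151.0 − 5.25) / (120.0 − 2.4596·29.9)
α = (371.4 − 5.25) / (120.0 − 73.54) = 366.1/46.46 = 7.881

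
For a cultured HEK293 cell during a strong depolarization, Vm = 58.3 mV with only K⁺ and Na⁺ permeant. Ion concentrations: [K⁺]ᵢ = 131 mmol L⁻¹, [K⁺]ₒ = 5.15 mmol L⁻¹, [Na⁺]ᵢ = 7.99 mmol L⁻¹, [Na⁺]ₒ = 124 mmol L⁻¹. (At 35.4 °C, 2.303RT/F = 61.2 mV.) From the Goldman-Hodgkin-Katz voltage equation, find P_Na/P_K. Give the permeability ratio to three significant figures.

22.3

Let α = P_Na/P_K. GHK: Vm = 61.2·log₁₀[(Kₒ + α·Naₒ)/(Kᵢ + α·Naᵢ)].
10^(Vm/61.2) = 10^(58.3/61.2) = 8.9663
So 8.9663·(Kᵢ + α·Naᵢ) = Kₒ + α·Naₒ → α = (8.9663·131.0 − 5.15) / (124.0 − 8.9663·7.99)
α = (1175 − 5.15) / (124.0 − 71.64) = 1169/52.36 = 22.33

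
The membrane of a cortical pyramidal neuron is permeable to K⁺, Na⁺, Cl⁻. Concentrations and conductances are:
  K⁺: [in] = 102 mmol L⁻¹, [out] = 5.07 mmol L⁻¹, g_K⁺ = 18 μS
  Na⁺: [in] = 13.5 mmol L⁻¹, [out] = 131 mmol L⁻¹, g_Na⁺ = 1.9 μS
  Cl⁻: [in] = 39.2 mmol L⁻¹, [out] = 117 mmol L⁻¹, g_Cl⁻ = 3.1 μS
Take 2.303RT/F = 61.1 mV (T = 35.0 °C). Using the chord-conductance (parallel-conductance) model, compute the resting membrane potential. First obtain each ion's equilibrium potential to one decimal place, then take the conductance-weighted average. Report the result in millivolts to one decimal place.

-61.2 mV

E_K⁺ = (61.1/1)·log₁₀(5.07/102) = -79.6 mV
E_Na⁺ = (61.1/1)·log₁₀(131/13.5) = 60.3 mV
E_Cl⁻ = (61.1/-1)·log₁₀(117/39.2) = -29.0 mV
Vm = (Σ gᵢEᵢ)/(Σ gᵢ) = (18·-79.6 + 1.9·60.3 + 3.1·-29.0) / (18 + 1.9 + 3.1)
= -1408.13 / 23 = -61.22 mV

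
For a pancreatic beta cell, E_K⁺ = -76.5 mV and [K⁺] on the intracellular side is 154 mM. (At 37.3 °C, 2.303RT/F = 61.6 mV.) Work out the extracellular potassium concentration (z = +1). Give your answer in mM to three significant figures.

Nernst: E = (61.6/1) · log₁₀([out]/[in]), so log₁₀([out]/[in]) = -76.5 × 1 / 61.6 = -1.2419.
[out]/[in] = 10^(-1.2419) = 0.0573.
[out] = 0.0573 × 154 = 8.823 mM.

8.82 mM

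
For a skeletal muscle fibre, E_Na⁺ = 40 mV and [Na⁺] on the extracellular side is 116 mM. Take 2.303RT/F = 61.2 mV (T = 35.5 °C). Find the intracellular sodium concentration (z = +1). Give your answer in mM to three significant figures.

25.8 mM

Nernst: E = (61.2/1) · log₁₀([out]/[in]), so log₁₀([out]/[in]) = 40.0 × 1 / 61.2 = 0.6536.
[out]/[in] = 10^(0.6536) = 4.504.
[in] = 116 / 4.504 = 25.76 mM.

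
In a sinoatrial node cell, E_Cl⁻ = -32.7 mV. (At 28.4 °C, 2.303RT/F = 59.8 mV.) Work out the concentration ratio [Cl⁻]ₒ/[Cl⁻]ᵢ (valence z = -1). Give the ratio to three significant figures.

log₁₀([out]/[in]) = E·z/(59.8) = -32.7 × -1 / 59.8 = 0.5468
[out]/[in] = 10^(0.5468) = 3.522

3.52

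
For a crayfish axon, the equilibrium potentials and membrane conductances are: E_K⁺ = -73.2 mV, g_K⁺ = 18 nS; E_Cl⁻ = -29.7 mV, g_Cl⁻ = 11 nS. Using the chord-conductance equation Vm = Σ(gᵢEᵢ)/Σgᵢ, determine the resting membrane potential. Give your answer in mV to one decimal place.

Σ gᵢEᵢ = 18·(-73.2) + 11·(-29.7) = -1644.30
Σ gᵢ = 18 + 11 = 29
Vm = -1644.30 / 29 = -56.70 mV

-56.7 mV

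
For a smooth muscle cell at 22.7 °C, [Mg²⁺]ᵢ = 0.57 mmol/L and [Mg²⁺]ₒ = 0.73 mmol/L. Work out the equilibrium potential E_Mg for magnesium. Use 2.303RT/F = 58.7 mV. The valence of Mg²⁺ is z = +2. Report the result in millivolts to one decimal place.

E = (58.7/z) · log₁₀([Mg²⁺]_out/[Mg²⁺]_in) with z = +2.
= (58.7/2) · log₁₀(0.73/0.57) = 29.35 · log₁₀(1.281)
= 29.35 · (0.1074) = 3.15 mV

3.2 mV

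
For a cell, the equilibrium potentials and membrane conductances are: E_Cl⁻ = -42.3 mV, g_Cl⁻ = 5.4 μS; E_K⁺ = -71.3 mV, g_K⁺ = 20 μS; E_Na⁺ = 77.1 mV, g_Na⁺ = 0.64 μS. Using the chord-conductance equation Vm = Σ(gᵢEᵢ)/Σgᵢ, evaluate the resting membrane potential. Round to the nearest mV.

Σ gᵢEᵢ = 5.4·(-42.3) + 20·(-71.3) + 0.64·(77.1) = -1605.08
Σ gᵢ = 5.4 + 20 + 0.64 = 26.04
Vm = -1605.08 / 26.04 = -61.64 mV

-62 mV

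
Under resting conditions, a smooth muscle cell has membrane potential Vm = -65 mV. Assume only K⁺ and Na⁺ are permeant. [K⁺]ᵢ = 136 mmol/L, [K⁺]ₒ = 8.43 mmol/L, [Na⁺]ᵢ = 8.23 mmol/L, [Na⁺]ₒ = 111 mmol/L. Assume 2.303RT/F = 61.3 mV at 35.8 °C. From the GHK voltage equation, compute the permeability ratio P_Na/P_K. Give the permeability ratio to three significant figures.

0.0309

Let α = P_Na/P_K. GHK: Vm = 61.3·log₁₀[(Kₒ + α·Naₒ)/(Kᵢ + α·Naᵢ)].
10^(Vm/61.3) = 10^(-65.0/61.3) = 0.087024
So 0.087024·(Kᵢ + α·Naᵢ) = Kₒ + α·Naₒ → α = (0.087024·136.0 − 8.43) / (111.0 − 0.087024·8.23)
α = (11.84 − 8.43) / (111.0 − 0.7162) = 3.405/110.3 = 0.03088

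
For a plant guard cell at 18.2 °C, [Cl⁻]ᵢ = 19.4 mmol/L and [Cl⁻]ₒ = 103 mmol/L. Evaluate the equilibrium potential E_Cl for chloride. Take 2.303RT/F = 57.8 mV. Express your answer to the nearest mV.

-42 mV

E = (57.8/z) · log₁₀([Cl⁻]_out/[Cl⁻]_in) with z = -1.
For an anion, dividing by z = -1 reverses the sign.
= (57.8/-1) · log₁₀(103/19.4) = -57.80 · log₁₀(5.309)
= -57.80 · (0.7250) = -41.91 mV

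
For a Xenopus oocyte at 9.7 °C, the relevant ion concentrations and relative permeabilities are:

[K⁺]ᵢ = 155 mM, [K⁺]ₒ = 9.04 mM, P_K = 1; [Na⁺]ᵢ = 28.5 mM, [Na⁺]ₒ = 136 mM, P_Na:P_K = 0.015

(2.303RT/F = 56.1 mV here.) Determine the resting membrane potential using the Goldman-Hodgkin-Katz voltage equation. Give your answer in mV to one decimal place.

-64.3 mV

Vm = 56.1 · log₁₀[(Σ P·[cation]ₒ + Σ P·[anion]ᵢ) / (Σ P·[cation]ᵢ + Σ P·[anion]ₒ)]
Numerator = 1×9.04 + 0.015×136 = 11.08
Denominator = 1×155 + 0.015×28.5 = 155.4
Vm = 56.1 · log₁₀(0.071287) = 56.1 × (-1.1470) = -64.35 mV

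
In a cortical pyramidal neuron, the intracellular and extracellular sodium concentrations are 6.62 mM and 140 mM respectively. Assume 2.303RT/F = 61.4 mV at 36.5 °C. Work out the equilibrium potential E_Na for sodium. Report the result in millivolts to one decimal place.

81.4 mV

E = (61.4/z) · log₁₀([Na⁺]_out/[Na⁺]_in) with z = +1.
= (61.4/1) · log₁₀(140/6.62) = 61.40 · log₁₀(21.15)
= 61.40 · (1.3253) = 81.37 mV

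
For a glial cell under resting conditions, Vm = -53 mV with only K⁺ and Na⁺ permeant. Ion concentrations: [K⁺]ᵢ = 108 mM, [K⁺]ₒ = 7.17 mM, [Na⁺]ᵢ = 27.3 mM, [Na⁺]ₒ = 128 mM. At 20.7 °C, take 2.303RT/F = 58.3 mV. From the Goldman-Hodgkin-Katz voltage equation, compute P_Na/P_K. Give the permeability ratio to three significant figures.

0.0493

Let α = P_Na/P_K. GHK: Vm = 58.3·log₁₀[(Kₒ + α·Naₒ)/(Kᵢ + α·Naᵢ)].
10^(Vm/58.3) = 10^(-53.0/58.3) = 0.12328
So 0.12328·(Kᵢ + α·Naᵢ) = Kₒ + α·Naₒ → α = (0.12328·108.0 − 7.17) / (128.0 − 0.12328·27.3)
α = (13.31 − 7.17) / (128.0 − 3.366) = 6.145/124.6 = 0.0493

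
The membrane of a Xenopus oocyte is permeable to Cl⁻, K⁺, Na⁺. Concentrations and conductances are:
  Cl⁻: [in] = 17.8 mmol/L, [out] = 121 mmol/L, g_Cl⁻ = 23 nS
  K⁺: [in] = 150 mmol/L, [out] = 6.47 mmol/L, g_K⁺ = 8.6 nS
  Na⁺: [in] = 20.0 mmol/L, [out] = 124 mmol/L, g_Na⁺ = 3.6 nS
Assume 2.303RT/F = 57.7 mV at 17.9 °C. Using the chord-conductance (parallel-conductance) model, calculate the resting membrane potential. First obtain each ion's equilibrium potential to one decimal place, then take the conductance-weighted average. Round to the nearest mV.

E_Cl⁻ = (57.7/-1)·log₁₀(121/17.8) = -48.0 mV
E_K⁺ = (57.7/1)·log₁₀(6.47/150) = -78.8 mV
E_Na⁺ = (57.7/1)·log₁₀(124/20.0) = 45.7 mV
Vm = (Σ gᵢEᵢ)/(Σ gᵢ) = (23·-48.0 + 8.6·-78.8 + 3.6·45.7) / (23 + 8.6 + 3.6)
= -1617.16 / 35.2 = -45.94 mV

-46 mV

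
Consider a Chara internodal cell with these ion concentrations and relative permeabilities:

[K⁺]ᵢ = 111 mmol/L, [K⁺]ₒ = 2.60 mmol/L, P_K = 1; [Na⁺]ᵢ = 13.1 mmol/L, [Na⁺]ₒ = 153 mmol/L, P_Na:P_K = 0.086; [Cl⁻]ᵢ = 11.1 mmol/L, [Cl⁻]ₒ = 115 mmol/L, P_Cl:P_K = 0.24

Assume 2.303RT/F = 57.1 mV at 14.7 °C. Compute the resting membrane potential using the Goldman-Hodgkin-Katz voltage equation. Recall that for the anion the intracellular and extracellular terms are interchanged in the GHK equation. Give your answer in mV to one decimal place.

Vm = 57.1 · log₁₀[(Σ P·[cation]ₒ + Σ P·[anion]ᵢ) / (Σ P·[cation]ᵢ + Σ P·[anion]ₒ)]
Numerator = 1×2.60 + 0.086×153 + 0.24×11.1 = 18.42
Denominator = 1×111 + 0.086×13.1 + 0.24×115 = 139.7
Vm = 57.1 · log₁₀(0.13184) = 57.1 × (-0.8799) = -50.24 mV

-50.2 mV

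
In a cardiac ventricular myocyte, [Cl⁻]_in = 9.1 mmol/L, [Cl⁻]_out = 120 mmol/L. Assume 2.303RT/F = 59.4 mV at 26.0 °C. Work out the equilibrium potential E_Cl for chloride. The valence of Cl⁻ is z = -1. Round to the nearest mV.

E = (59.4/z) · log₁₀([Cl⁻]_out/[Cl⁻]_in) with z = -1.
For an anion, dividing by z = -1 reverses the sign.
= (59.4/-1) · log₁₀(120/9.1) = -59.40 · log₁₀(13.19)
= -59.40 · (1.1201) = -66.54 mV

-67 mV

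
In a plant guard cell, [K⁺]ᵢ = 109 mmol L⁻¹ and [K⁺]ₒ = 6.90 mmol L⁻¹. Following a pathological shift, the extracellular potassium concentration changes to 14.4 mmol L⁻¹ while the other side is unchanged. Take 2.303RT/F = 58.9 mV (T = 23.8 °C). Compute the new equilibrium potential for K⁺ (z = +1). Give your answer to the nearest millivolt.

-52 mV

After the shift: [K⁺]_out = 14.4, [K⁺]_in = 109 mmol L⁻¹.
E_new = (58.9/1)·log₁₀(14.4/109) = 58.90 · (-0.8791) = -51.78 mV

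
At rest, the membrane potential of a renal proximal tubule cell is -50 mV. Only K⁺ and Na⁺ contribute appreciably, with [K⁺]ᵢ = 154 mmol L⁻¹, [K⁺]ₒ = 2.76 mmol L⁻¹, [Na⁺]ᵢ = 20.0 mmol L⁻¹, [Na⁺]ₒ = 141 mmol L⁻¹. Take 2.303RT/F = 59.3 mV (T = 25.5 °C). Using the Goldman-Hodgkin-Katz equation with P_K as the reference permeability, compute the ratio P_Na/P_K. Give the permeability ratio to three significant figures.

0.140

Let α = P_Na/P_K. GHK: Vm = 59.3·log₁₀[(Kₒ + α·Naₒ)/(Kᵢ + α·Naᵢ)].
10^(Vm/59.3) = 10^(-50.0/59.3) = 0.14349
So 0.14349·(Kᵢ + α·Naᵢ) = Kₒ + α·Naₒ → α = (0.14349·154.0 − 2.76) / (141.0 − 0.14349·20.0)
α = (22.1 − 2.76) / (141.0 − 2.87) = 19.34/138.1 = 0.14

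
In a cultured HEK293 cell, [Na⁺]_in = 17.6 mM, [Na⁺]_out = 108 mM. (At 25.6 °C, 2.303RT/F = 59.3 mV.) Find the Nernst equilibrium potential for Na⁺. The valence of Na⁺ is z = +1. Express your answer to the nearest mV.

47 mV

E = (59.3/z) · log₁₀([Na⁺]_out/[Na⁺]_in) with z = +1.
= (59.3/1) · log₁₀(108/17.6) = 59.30 · log₁₀(6.136)
= 59.30 · (0.7879) = 46.72 mV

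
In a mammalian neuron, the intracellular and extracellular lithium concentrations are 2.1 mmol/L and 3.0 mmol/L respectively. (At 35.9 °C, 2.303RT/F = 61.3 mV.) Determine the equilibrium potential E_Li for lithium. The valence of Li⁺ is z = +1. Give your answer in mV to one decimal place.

E = (61.3/z) · log₁₀([Li⁺]_out/[Li⁺]_in) with z = +1.
= (61.3/1) · log₁₀(3.0/2.1) = 61.30 · log₁₀(1.429)
= 61.30 · (0.1549) = 9.50 mV

9.5 mV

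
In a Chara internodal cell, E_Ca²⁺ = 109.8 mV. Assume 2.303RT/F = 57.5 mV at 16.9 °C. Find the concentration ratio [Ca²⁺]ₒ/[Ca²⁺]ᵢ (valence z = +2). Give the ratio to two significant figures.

6600

log₁₀([out]/[in]) = E·z/(57.5) = 109.8 × 2 / 57.5 = 3.8191
[out]/[in] = 10^(3.8191) = 6594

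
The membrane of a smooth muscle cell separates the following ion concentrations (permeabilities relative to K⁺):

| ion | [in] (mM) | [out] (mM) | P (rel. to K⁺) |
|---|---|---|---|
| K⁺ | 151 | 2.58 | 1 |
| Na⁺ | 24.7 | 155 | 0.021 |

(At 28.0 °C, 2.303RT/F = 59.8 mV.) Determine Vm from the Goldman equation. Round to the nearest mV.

Vm = 59.8 · log₁₀[(Σ P·[cation]ₒ + Σ P·[anion]ᵢ) / (Σ P·[cation]ᵢ + Σ P·[anion]ₒ)]
Numerator = 1×2.58 + 0.021×155 = 5.835
Denominator = 1×151 + 0.021×24.7 = 151.5
Vm = 59.8 · log₁₀(0.03851) = 59.8 × (-1.4144) = -84.58 mV

-85 mV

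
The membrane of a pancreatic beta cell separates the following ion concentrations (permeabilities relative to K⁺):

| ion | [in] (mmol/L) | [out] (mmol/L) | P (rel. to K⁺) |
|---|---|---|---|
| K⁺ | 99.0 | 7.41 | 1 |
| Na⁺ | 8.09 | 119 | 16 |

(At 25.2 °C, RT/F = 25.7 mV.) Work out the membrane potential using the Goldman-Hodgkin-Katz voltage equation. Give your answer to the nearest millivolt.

55 mV

Vm = 25.7 · ln[(Σ P·[cation]ₒ + Σ P·[anion]ᵢ) / (Σ P·[cation]ᵢ + Σ P·[anion]ₒ)]
Numerator = 1×7.41 + 16×119 = 1911
Denominator = 1×99.0 + 16×8.09 = 228.4
Vm = 25.7 · ln(8.3672) = 25.7 × (2.1243) = 54.60 mV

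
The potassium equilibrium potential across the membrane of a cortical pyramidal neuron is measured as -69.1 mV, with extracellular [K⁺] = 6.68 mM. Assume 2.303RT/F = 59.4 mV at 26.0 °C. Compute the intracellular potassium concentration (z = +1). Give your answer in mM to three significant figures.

Nernst: E = (59.4/1) · log₁₀([out]/[in]), so log₁₀([out]/[in]) = -69.1 × 1 / 59.4 = -1.1633.
[out]/[in] = 10^(-1.1633) = 0.06866.
[in] = 6.68 / 0.06866 = 97.29 mM.

97.3 mM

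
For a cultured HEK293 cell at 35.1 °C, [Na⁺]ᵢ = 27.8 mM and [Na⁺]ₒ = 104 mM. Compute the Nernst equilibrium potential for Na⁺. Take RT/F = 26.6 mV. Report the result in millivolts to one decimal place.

35.1 mV

E = (26.6/z) · ln([Na⁺]_out/[Na⁺]_in) with z = +1.
= (26.6/1) · ln(104/27.8) = 26.60 · ln(3.741)
= 26.60 · (1.3194) = 35.09 mV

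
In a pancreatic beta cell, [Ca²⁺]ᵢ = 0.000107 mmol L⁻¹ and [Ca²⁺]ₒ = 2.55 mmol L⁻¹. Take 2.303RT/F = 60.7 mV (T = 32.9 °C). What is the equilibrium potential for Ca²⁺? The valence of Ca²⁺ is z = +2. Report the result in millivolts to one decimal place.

E = (60.7/z) · log₁₀([Ca²⁺]_out/[Ca²⁺]_in) with z = +2.
= (60.7/2) · log₁₀(2.55/0.000107) = 30.35 · log₁₀(2.383e+04)
= 30.35 · (4.3772) = 132.85 mV

132.8 mV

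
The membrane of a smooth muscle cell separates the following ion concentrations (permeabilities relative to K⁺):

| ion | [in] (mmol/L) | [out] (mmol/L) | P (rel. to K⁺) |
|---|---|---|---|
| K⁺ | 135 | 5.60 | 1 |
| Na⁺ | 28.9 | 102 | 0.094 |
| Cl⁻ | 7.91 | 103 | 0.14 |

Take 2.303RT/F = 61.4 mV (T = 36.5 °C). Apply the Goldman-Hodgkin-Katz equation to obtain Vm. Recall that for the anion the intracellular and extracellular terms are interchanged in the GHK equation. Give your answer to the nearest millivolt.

Vm = 61.4 · log₁₀[(Σ P·[cation]ₒ + Σ P·[anion]ᵢ) / (Σ P·[cation]ᵢ + Σ P·[anion]ₒ)]
Numerator = 1×5.60 + 0.094×102 + 0.14×7.91 = 16.3
Denominator = 1×135 + 0.094×28.9 + 0.14×103 = 152.1
Vm = 61.4 · log₁₀(0.10711) = 61.4 × (-0.9702) = -59.57 mV

-60 mV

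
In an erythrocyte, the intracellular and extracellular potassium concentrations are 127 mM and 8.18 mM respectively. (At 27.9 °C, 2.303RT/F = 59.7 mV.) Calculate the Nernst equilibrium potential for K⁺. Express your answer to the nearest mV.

E = (59.7/z) · log₁₀([K⁺]_out/[K⁺]_in) with z = +1.
= (59.7/1) · log₁₀(8.18/127) = 59.70 · log₁₀(0.06441)
= 59.70 · (-1.1911) = -71.11 mV

-71 mV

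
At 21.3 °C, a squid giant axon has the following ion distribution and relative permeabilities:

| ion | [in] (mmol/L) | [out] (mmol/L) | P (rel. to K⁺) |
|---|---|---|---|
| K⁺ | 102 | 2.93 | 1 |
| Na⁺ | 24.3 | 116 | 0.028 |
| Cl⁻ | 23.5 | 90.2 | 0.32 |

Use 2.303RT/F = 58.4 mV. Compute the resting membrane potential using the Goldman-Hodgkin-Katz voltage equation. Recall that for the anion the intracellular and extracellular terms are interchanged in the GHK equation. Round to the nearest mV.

-57 mV

Vm = 58.4 · log₁₀[(Σ P·[cation]ₒ + Σ P·[anion]ᵢ) / (Σ P·[cation]ᵢ + Σ P·[anion]ₒ)]
Numerator = 1×2.93 + 0.028×116 + 0.32×23.5 = 13.7
Denominator = 1×102 + 0.028×24.3 + 0.32×90.2 = 131.5
Vm = 58.4 · log₁₀(0.10413) = 58.4 × (-0.9824) = -57.37 mV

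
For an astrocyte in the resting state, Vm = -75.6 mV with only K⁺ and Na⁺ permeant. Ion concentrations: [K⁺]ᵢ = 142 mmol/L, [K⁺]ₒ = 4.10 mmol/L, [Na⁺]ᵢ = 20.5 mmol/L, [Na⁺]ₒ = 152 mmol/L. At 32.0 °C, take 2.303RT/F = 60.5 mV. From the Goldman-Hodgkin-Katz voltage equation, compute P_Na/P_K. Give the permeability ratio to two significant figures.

Let α = P_Na/P_K. GHK: Vm = 60.5·log₁₀[(Kₒ + α·Naₒ)/(Kᵢ + α·Naᵢ)].
10^(Vm/60.5) = 10^(-75.6/60.5) = 0.056288
So 0.056288·(Kᵢ + α·Naᵢ) = Kₒ + α·Naₒ → α = (0.056288·142.0 − 4.1) / (152.0 − 0.056288·20.5)
α = (7.993 − 4.1) / (152.0 − 1.154) = 3.893/150.8 = 0.02581

0.026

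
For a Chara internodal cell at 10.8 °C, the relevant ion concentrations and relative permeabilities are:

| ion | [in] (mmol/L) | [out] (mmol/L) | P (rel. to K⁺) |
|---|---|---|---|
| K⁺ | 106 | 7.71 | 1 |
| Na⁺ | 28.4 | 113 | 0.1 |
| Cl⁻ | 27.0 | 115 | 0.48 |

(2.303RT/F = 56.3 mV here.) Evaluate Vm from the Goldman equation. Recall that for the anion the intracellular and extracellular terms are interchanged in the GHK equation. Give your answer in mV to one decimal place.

Vm = 56.3 · log₁₀[(Σ P·[cation]ₒ + Σ P·[anion]ᵢ) / (Σ P·[cation]ᵢ + Σ P·[anion]ₒ)]
Numerator = 1×7.71 + 0.1×113 + 0.48×27.0 = 31.97
Denominator = 1×106 + 0.1×28.4 + 0.48×115 = 164
Vm = 56.3 · log₁₀(0.19489) = 56.3 × (-0.7102) = -39.98 mV

-40.0 mV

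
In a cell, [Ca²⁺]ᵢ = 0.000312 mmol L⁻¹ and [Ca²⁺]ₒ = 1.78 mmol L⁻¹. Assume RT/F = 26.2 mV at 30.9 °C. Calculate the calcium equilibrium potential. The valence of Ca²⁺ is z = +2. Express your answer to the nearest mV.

E = (26.2/z) · ln([Ca²⁺]_out/[Ca²⁺]_in) with z = +2.
= (26.2/2) · ln(1.78/0.000312) = 13.10 · ln(5705)
= 13.10 · (8.6491) = 113.30 mV

113 mV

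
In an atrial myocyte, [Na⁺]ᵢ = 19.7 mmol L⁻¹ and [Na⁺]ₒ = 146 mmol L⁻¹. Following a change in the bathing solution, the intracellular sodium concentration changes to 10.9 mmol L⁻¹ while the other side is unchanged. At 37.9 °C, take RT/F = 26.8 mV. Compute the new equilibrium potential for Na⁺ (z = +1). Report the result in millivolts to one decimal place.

After the shift: [Na⁺]_out = 146, [Na⁺]_in = 10.9 mmol L⁻¹.
E_new = (26.8/1)·ln(146/10.9) = 26.80 · (2.5948) = 69.54 mV

69.5 mV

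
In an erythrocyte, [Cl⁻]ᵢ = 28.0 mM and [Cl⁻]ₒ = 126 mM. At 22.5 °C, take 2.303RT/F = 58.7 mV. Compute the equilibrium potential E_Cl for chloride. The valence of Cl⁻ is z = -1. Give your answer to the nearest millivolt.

E = (58.7/z) · log₁₀([Cl⁻]_out/[Cl⁻]_in) with z = -1.
For an anion, dividing by z = -1 reverses the sign.
= (58.7/-1) · log₁₀(126/28.0) = -58.70 · log₁₀(4.5)
= -58.70 · (0.6532) = -38.34 mV

-38 mV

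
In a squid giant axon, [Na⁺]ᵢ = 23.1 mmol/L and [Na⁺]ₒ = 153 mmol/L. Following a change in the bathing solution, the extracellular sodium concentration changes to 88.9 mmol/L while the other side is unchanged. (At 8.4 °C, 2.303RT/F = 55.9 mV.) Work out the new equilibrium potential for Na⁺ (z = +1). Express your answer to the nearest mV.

After the shift: [Na⁺]_out = 88.9, [Na⁺]_in = 23.1 mmol/L.
E_new = (55.9/1)·log₁₀(88.9/23.1) = 55.90 · (0.5853) = 32.72 mV

33 mV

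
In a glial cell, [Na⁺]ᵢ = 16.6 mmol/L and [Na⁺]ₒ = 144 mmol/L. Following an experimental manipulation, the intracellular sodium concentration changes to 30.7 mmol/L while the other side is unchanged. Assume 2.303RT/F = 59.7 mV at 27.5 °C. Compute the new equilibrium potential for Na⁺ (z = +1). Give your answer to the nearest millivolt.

40 mV

After the shift: [Na⁺]_out = 144, [Na⁺]_in = 30.7 mmol/L.
E_new = (59.7/1)·log₁₀(144/30.7) = 59.70 · (0.6712) = 40.07 mV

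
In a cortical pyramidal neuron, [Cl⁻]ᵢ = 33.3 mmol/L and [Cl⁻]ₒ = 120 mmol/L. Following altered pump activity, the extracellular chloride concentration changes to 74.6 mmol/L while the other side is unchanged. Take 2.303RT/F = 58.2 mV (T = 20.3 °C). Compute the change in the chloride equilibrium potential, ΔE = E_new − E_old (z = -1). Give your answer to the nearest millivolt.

E_old = (58.2/-1)·log₁₀(120/33.3) = -32.40 mV
E_new = (58.2/-1)·log₁₀(74.6/33.3) = -20.39 mV
ΔE = -20.39 − (-32.40) = 12.01 mV

12 mV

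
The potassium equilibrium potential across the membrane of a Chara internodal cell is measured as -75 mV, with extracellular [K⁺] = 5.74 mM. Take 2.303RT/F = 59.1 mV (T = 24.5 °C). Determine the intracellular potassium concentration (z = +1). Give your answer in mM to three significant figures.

Nernst: E = (59.1/1) · log₁₀([out]/[in]), so log₁₀([out]/[in]) = -75.0 × 1 / 59.1 = -1.2690.
[out]/[in] = 10^(-1.2690) = 0.05382.
[in] = 5.74 / 0.05382 = 106.6 mM.

107 mM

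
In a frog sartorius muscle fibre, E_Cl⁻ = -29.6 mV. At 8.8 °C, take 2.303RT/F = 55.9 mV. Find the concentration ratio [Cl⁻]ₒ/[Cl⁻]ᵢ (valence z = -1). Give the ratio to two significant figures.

log₁₀([out]/[in]) = E·z/(55.9) = -29.6 × -1 / 55.9 = 0.5295
[out]/[in] = 10^(0.5295) = 3.385

3.4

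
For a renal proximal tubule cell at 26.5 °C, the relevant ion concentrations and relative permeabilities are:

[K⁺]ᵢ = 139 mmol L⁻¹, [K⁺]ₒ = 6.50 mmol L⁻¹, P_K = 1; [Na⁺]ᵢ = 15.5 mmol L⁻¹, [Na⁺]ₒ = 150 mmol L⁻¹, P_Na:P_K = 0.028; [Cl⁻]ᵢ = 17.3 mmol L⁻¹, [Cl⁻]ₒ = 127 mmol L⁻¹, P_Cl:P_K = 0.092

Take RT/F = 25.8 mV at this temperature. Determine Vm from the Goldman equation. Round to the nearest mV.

-65 mV

Vm = 25.8 · ln[(Σ P·[cation]ₒ + Σ P·[anion]ᵢ) / (Σ P·[cation]ᵢ + Σ P·[anion]ₒ)]
Numerator = 1×6.50 + 0.028×150 + 0.092×17.3 = 12.29
Denominator = 1×139 + 0.028×15.5 + 0.092×127 = 151.1
Vm = 25.8 · ln(0.081338) = 25.8 × (-2.5091) = -64.74 mV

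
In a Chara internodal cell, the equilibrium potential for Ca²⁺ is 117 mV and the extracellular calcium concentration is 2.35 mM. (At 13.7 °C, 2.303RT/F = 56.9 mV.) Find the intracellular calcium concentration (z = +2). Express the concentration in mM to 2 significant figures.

Nernst: E = (56.9/2) · log₁₀([out]/[in]), so log₁₀([out]/[in]) = 117.0 × 2 / 56.9 = 4.1125.
[out]/[in] = 10^(4.1125) = 1.296e+04.
[in] = 2.35 / 1.296e+04 = 0.0001814 mM.

0.00018 mM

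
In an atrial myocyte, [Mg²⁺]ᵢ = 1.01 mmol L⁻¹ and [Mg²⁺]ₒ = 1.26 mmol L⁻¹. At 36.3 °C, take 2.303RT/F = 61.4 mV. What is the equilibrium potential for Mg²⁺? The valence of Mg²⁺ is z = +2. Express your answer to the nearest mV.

3 mV

E = (61.4/z) · log₁₀([Mg²⁺]_out/[Mg²⁺]_in) with z = +2.
= (61.4/2) · log₁₀(1.26/1.01) = 30.70 · log₁₀(1.248)
= 30.70 · (0.0960) = 2.95 mV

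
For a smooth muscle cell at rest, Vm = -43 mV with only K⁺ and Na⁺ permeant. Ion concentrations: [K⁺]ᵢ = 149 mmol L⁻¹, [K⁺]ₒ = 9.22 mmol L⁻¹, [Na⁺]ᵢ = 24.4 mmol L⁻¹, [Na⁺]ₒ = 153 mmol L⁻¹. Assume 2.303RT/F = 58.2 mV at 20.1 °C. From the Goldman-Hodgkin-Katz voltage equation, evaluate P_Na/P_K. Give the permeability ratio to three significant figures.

0.121

Let α = P_Na/P_K. GHK: Vm = 58.2·log₁₀[(Kₒ + α·Naₒ)/(Kᵢ + α·Naᵢ)].
10^(Vm/58.2) = 10^(-43.0/58.2) = 0.18246
So 0.18246·(Kᵢ + α·Naᵢ) = Kₒ + α·Naₒ → α = (0.18246·149.0 − 9.22) / (153.0 − 0.18246·24.4)
α = (27.19 − 9.22) / (153.0 − 4.452) = 17.97/148.5 = 0.1209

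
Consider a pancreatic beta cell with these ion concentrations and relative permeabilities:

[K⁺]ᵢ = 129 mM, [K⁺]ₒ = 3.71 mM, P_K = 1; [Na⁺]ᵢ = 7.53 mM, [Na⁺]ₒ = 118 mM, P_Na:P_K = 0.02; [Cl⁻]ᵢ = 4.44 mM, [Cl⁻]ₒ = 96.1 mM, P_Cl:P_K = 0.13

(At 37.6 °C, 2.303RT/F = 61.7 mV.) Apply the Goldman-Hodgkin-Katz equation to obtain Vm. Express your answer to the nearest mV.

-82 mV

Vm = 61.7 · log₁₀[(Σ P·[cation]ₒ + Σ P·[anion]ᵢ) / (Σ P·[cation]ᵢ + Σ P·[anion]ₒ)]
Numerator = 1×3.71 + 0.02×118 + 0.13×4.44 = 6.647
Denominator = 1×129 + 0.02×7.53 + 0.13×96.1 = 141.6
Vm = 61.7 · log₁₀(0.046929) = 61.7 × (-1.3286) = -81.97 mV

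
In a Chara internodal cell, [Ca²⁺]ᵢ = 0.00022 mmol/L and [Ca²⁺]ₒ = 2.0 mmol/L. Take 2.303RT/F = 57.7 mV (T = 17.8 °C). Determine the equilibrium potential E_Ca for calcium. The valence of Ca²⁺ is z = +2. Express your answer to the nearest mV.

E = (57.7/z) · log₁₀([Ca²⁺]_out/[Ca²⁺]_in) with z = +2.
= (57.7/2) · log₁₀(2.0/0.00022) = 28.85 · log₁₀(9091)
= 28.85 · (3.9586) = 114.21 mV

114 mV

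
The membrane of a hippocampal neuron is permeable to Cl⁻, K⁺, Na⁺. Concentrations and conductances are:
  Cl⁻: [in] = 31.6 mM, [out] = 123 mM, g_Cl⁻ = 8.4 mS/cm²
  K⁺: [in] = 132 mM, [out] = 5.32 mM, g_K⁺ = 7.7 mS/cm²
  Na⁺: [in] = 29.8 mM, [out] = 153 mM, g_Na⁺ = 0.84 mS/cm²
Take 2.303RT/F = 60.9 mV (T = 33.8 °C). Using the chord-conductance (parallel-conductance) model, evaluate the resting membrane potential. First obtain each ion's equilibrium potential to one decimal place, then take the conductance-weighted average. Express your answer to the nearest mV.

E_Cl⁻ = (60.9/-1)·log₁₀(123/31.6) = -35.9 mV
E_K⁺ = (60.9/1)·log₁₀(5.32/132) = -84.9 mV
E_Na⁺ = (60.9/1)·log₁₀(153/29.8) = 43.3 mV
Vm = (Σ gᵢEᵢ)/(Σ gᵢ) = (8.4·-35.9 + 7.7·-84.9 + 0.84·43.3) / (8.4 + 7.7 + 0.84)
= -918.92 / 16.94 = -54.25 mV

-54 mV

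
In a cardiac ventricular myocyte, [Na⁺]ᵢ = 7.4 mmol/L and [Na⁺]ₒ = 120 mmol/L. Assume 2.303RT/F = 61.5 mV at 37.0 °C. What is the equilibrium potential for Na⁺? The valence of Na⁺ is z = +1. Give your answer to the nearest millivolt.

E = (61.5/z) · log₁₀([Na⁺]_out/[Na⁺]_in) with z = +1.
= (61.5/1) · log₁₀(120/7.4) = 61.50 · log₁₀(16.22)
= 61.50 · (1.2099) = 74.41 mV

74 mV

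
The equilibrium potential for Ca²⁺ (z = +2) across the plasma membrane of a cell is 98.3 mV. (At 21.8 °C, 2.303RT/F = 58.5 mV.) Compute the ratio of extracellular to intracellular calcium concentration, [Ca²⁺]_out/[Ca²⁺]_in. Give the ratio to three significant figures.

log₁₀([out]/[in]) = E·z/(58.5) = 98.3 × 2 / 58.5 = 3.3607
[out]/[in] = 10^(3.3607) = 2294

2290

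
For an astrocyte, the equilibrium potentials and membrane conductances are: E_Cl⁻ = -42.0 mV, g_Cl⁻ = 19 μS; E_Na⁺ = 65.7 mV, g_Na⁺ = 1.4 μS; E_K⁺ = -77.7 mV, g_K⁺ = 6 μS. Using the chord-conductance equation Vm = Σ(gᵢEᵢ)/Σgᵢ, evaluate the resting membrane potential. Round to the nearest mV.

-44 mV

Σ gᵢEᵢ = 19·(-42.0) + 1.4·(65.7) + 6·(-77.7) = -1172.22
Σ gᵢ = 19 + 1.4 + 6 = 26.4
Vm = -1172.22 / 26.4 = -44.40 mV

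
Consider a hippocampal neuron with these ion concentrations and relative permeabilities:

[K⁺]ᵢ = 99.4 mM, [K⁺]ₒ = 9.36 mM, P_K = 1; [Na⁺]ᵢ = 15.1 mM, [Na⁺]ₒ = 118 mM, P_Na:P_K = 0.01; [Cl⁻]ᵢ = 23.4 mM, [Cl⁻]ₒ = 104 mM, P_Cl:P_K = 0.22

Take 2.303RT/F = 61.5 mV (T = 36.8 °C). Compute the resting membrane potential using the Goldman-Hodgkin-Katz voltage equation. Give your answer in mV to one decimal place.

Vm = 61.5 · log₁₀[(Σ P·[cation]ₒ + Σ P·[anion]ᵢ) / (Σ P·[cation]ᵢ + Σ P·[anion]ₒ)]
Numerator = 1×9.36 + 0.01×118 + 0.22×23.4 = 15.69
Denominator = 1×99.4 + 0.01×15.1 + 0.22×104 = 122.4
Vm = 61.5 · log₁₀(0.12814) = 61.5 × (-0.8923) = -54.88 mV

-54.9 mV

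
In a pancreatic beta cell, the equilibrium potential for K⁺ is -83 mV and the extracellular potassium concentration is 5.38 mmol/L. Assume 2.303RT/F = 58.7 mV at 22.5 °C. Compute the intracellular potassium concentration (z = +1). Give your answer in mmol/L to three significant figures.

140 mmol/L

Nernst: E = (58.7/1) · log₁₀([out]/[in]), so log₁₀([out]/[in]) = -83.0 × 1 / 58.7 = -1.4140.
[out]/[in] = 10^(-1.4140) = 0.03855.
[in] = 5.38 / 0.03855 = 139.6 mmol/L.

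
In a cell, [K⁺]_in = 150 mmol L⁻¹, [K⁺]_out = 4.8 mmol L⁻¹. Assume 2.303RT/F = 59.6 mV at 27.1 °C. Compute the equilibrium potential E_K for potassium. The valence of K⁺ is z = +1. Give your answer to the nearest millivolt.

E = (59.6/z) · log₁₀([K⁺]_out/[K⁺]_in) with z = +1.
= (59.6/1) · log₁₀(4.8/150) = 59.60 · log₁₀(0.032)
= 59.60 · (-1.4949) = -89.09 mV

-89 mV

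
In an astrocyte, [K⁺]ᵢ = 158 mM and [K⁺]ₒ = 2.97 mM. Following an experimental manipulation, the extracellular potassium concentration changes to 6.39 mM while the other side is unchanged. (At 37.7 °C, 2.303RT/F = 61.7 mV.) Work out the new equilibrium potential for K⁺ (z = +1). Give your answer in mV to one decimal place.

-86.0 mV

After the shift: [K⁺]_out = 6.39, [K⁺]_in = 158 mM.
E_new = (61.7/1)·log₁₀(6.39/158) = 61.70 · (-1.3932) = -85.96 mV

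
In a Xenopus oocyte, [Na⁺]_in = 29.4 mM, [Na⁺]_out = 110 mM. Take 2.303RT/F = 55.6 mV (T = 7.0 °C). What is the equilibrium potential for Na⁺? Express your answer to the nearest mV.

E = (55.6/z) · log₁₀([Na⁺]_out/[Na⁺]_in) with z = +1.
= (55.6/1) · log₁₀(110/29.4) = 55.60 · log₁₀(3.741)
= 55.60 · (0.5730) = 31.86 mV

32 mV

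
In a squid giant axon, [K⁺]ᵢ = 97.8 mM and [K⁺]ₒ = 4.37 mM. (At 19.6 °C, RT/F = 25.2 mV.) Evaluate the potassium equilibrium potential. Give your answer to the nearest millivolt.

E = (25.2/z) · ln([K⁺]_out/[K⁺]_in) with z = +1.
= (25.2/1) · ln(4.37/97.8) = 25.20 · ln(0.04468)
= 25.20 · (-3.1082) = -78.33 mV

-78 mV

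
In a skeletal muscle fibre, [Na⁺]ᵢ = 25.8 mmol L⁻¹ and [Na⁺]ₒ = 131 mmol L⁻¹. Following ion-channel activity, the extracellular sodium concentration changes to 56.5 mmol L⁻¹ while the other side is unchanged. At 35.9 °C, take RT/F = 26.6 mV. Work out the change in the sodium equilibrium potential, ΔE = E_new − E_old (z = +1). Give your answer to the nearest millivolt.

-22 mV

E_old = (26.6/1)·ln(131/25.8) = 43.22 mV
E_new = (26.6/1)·ln(56.5/25.8) = 20.85 mV
ΔE = 20.85 − (43.22) = -22.37 mV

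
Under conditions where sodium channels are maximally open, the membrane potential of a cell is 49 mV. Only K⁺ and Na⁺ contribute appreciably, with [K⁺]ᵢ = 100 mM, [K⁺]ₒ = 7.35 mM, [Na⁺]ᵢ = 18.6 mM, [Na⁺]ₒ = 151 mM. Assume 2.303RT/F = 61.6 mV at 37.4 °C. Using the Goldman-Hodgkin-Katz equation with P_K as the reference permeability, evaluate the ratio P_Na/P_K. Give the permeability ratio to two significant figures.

18

Let α = P_Na/P_K. GHK: Vm = 61.6·log₁₀[(Kₒ + α·Naₒ)/(Kᵢ + α·Naᵢ)].
10^(Vm/61.6) = 10^(49.0/61.6) = 6.2439
So 6.2439·(Kᵢ + α·Naᵢ) = Kₒ + α·Naₒ → α = (6.2439·100.0 − 7.35) / (151.0 − 6.2439·18.6)
α = (624.4 − 7.35) / (151.0 − 116.1) = 617/34.86 = 17.7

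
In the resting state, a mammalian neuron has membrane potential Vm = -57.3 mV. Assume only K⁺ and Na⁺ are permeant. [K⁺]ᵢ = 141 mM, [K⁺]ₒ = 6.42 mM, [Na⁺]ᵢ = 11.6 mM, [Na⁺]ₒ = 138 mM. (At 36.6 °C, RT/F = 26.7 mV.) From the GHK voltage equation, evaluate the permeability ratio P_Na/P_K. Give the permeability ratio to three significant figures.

0.0737

Let α = P_Na/P_K. GHK: Vm = 26.7·ln[(Kₒ + α·Naₒ)/(Kᵢ + α·Naᵢ)].
e^(Vm/26.7) = e^(-57.3/26.7) = 0.11694
So 0.11694·(Kᵢ + α·Naᵢ) = Kₒ + α·Naₒ → α = (0.11694·141.0 − 6.42) / (138.0 − 0.11694·11.6)
α = (16.49 − 6.42) / (138.0 − 1.357) = 10.07/136.6 = 0.07369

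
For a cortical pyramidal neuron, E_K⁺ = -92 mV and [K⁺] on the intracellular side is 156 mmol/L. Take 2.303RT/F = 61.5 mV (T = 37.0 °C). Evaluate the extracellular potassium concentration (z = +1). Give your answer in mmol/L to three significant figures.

Nernst: E = (61.5/1) · log₁₀([out]/[in]), so log₁₀([out]/[in]) = -92.0 × 1 / 61.5 = -1.4959.
[out]/[in] = 10^(-1.4959) = 0.03192.
[out] = 0.03192 × 156 = 4.98 mmol/L.

4.98 mmol/L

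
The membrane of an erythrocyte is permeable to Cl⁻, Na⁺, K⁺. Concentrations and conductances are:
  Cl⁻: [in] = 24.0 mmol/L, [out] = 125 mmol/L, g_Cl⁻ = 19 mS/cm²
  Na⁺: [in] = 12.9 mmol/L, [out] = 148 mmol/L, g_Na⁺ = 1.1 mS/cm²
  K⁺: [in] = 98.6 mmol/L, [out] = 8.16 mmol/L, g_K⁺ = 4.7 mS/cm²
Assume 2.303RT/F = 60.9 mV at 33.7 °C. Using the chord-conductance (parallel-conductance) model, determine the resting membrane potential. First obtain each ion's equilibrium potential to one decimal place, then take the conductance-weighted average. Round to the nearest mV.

E_Cl⁻ = (60.9/-1)·log₁₀(125/24.0) = -43.6 mV
E_Na⁺ = (60.9/1)·log₁₀(148/12.9) = 64.5 mV
E_K⁺ = (60.9/1)·log₁₀(8.16/98.6) = -65.9 mV
Vm = (Σ gᵢEᵢ)/(Σ gᵢ) = (19·-43.6 + 1.1·64.5 + 4.7·-65.9) / (19 + 1.1 + 4.7)
= -1067.18 / 24.8 = -43.03 mV

-43 mV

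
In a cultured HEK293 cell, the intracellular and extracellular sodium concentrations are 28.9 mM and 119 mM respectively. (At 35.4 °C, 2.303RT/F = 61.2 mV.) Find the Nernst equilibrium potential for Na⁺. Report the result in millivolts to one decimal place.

37.6 mV

E = (61.2/z) · log₁₀([Na⁺]_out/[Na⁺]_in) with z = +1.
= (61.2/1) · log₁₀(119/28.9) = 61.20 · log₁₀(4.118)
= 61.20 · (0.6146) = 37.62 mV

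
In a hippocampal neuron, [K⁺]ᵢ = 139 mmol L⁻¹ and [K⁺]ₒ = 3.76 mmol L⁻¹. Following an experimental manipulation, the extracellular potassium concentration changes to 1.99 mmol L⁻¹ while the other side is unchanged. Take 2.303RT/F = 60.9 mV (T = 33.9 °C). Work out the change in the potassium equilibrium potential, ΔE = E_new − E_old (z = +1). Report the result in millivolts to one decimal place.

-16.8 mV

E_old = (60.9/1)·log₁₀(3.76/139) = -95.48 mV
E_new = (60.9/1)·log₁₀(1.99/139) = -112.31 mV
ΔE = -112.31 − (-95.48) = -16.83 mV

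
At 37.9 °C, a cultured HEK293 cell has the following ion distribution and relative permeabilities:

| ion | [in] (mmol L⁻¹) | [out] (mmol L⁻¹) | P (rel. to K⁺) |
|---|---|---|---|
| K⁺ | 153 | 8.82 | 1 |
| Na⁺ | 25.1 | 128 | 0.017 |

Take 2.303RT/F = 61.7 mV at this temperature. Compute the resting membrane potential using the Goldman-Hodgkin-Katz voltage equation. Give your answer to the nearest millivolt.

-71 mV

Vm = 61.7 · log₁₀[(Σ P·[cation]ₒ + Σ P·[anion]ᵢ) / (Σ P·[cation]ᵢ + Σ P·[anion]ₒ)]
Numerator = 1×8.82 + 0.017×128 = 11
Denominator = 1×153 + 0.017×25.1 = 153.4
Vm = 61.7 · log₁₀(0.071669) = 61.7 × (-1.1447) = -70.63 mV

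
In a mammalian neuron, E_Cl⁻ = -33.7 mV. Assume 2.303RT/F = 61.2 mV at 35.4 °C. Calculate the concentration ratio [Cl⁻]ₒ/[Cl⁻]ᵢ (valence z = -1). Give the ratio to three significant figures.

log₁₀([out]/[in]) = E·z/(61.2) = -33.7 × -1 / 61.2 = 0.5507
[out]/[in] = 10^(0.5507) = 3.553

3.55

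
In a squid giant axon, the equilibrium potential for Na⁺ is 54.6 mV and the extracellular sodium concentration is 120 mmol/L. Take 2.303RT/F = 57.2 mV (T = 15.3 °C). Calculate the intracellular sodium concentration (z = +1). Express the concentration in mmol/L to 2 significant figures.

13 mmol/L

Nernst: E = (57.2/1) · log₁₀([out]/[in]), so log₁₀([out]/[in]) = 54.6 × 1 / 57.2 = 0.9545.
[out]/[in] = 10^(0.9545) = 9.006.
[in] = 120 / 9.006 = 13.32 mmol/L.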